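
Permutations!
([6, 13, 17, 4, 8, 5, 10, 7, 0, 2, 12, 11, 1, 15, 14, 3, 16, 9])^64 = (0 1 4 10 15)(2 17 9)(3 6 13 8 12)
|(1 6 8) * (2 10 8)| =5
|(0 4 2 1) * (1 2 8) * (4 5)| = 5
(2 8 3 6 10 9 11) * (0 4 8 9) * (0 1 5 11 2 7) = (0 4 8 3 6 10 1 5 11 7)(2 9) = [4, 5, 9, 6, 8, 11, 10, 0, 3, 2, 1, 7]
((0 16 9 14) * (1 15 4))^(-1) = (0 14 9 16)(1 4 15) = ((0 16 9 14)(1 15 4))^(-1)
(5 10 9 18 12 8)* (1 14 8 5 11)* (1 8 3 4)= (1 14 3 4)(5 10 9 18 12)(8 11)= [0, 14, 2, 4, 1, 10, 6, 7, 11, 18, 9, 8, 5, 13, 3, 15, 16, 17, 12]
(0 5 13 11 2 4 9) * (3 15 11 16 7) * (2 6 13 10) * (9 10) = [5, 1, 4, 15, 10, 9, 13, 3, 8, 0, 2, 6, 12, 16, 14, 11, 7] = (0 5 9)(2 4 10)(3 15 11 6 13 16 7)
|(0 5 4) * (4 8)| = 4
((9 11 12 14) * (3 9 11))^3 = (14)(3 9)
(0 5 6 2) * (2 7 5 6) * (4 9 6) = (0 4 9 6 7 5 2) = [4, 1, 0, 3, 9, 2, 7, 5, 8, 6]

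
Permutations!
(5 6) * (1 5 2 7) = (1 5 6 2 7) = [0, 5, 7, 3, 4, 6, 2, 1]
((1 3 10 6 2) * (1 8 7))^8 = (1 3 10 6 2 8 7)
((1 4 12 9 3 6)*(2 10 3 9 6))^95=((1 4 12 6)(2 10 3))^95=(1 6 12 4)(2 3 10)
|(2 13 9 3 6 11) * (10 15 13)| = |(2 10 15 13 9 3 6 11)| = 8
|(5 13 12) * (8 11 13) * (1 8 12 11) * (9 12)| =|(1 8)(5 9 12)(11 13)| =6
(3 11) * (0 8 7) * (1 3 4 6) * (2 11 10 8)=(0 2 11 4 6 1 3 10 8 7)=[2, 3, 11, 10, 6, 5, 1, 0, 7, 9, 8, 4]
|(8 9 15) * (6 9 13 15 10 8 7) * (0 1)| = 14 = |(0 1)(6 9 10 8 13 15 7)|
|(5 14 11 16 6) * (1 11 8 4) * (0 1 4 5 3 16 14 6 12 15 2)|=12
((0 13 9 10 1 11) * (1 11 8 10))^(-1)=((0 13 9 1 8 10 11))^(-1)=(0 11 10 8 1 9 13)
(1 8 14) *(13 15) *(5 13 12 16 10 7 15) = (1 8 14)(5 13)(7 15 12 16 10) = [0, 8, 2, 3, 4, 13, 6, 15, 14, 9, 7, 11, 16, 5, 1, 12, 10]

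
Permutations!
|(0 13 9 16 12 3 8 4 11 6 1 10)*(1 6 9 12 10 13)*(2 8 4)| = 10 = |(0 1 13 12 3 4 11 9 16 10)(2 8)|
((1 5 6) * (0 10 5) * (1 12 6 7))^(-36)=((0 10 5 7 1)(6 12))^(-36)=(12)(0 1 7 5 10)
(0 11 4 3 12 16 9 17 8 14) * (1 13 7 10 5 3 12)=[11, 13, 2, 1, 12, 3, 6, 10, 14, 17, 5, 4, 16, 7, 0, 15, 9, 8]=(0 11 4 12 16 9 17 8 14)(1 13 7 10 5 3)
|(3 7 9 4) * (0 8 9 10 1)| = |(0 8 9 4 3 7 10 1)| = 8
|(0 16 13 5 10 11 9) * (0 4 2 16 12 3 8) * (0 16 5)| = 6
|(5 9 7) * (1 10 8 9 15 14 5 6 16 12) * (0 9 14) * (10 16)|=|(0 9 7 6 10 8 14 5 15)(1 16 12)|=9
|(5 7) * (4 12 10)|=|(4 12 10)(5 7)|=6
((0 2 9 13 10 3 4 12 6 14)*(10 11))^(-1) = (0 14 6 12 4 3 10 11 13 9 2)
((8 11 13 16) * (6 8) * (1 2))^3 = (1 2)(6 13 8 16 11)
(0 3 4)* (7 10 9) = (0 3 4)(7 10 9) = [3, 1, 2, 4, 0, 5, 6, 10, 8, 7, 9]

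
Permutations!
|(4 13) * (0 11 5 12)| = 4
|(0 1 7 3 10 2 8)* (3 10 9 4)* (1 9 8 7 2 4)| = 9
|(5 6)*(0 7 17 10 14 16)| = |(0 7 17 10 14 16)(5 6)| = 6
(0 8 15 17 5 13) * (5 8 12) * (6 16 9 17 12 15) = (0 15 12 5 13)(6 16 9 17 8) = [15, 1, 2, 3, 4, 13, 16, 7, 6, 17, 10, 11, 5, 0, 14, 12, 9, 8]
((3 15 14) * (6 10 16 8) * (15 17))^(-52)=(17)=((3 17 15 14)(6 10 16 8))^(-52)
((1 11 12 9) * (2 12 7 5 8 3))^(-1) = (1 9 12 2 3 8 5 7 11)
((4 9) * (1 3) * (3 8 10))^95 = ((1 8 10 3)(4 9))^95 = (1 3 10 8)(4 9)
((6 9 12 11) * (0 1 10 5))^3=(0 5 10 1)(6 11 12 9)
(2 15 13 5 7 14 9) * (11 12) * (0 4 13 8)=(0 4 13 5 7 14 9 2 15 8)(11 12)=[4, 1, 15, 3, 13, 7, 6, 14, 0, 2, 10, 12, 11, 5, 9, 8]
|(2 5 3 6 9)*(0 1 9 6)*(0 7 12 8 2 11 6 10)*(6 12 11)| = 35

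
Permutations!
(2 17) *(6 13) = (2 17)(6 13) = [0, 1, 17, 3, 4, 5, 13, 7, 8, 9, 10, 11, 12, 6, 14, 15, 16, 2]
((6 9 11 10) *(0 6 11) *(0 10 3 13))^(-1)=(0 13 3 11 10 9 6)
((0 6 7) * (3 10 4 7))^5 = (0 7 4 10 3 6)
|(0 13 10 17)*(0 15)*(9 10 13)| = 5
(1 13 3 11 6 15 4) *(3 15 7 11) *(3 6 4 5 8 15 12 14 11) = [0, 13, 2, 6, 1, 8, 7, 3, 15, 9, 10, 4, 14, 12, 11, 5] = (1 13 12 14 11 4)(3 6 7)(5 8 15)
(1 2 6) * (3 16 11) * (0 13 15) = (0 13 15)(1 2 6)(3 16 11) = [13, 2, 6, 16, 4, 5, 1, 7, 8, 9, 10, 3, 12, 15, 14, 0, 11]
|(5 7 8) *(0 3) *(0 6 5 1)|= 7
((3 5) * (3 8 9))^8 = ((3 5 8 9))^8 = (9)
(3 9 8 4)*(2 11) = (2 11)(3 9 8 4) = [0, 1, 11, 9, 3, 5, 6, 7, 4, 8, 10, 2]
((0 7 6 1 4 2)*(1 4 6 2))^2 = (0 2 7)(1 4 6)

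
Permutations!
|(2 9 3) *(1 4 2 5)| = |(1 4 2 9 3 5)| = 6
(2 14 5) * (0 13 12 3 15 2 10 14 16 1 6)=(0 13 12 3 15 2 16 1 6)(5 10 14)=[13, 6, 16, 15, 4, 10, 0, 7, 8, 9, 14, 11, 3, 12, 5, 2, 1]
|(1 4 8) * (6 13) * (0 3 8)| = 10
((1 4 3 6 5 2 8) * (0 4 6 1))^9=(0 4 3 1 6 5 2 8)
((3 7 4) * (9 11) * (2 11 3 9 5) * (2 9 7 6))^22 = ((2 11 5 9 3 6)(4 7))^22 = (2 3 5)(6 9 11)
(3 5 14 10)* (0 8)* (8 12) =(0 12 8)(3 5 14 10) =[12, 1, 2, 5, 4, 14, 6, 7, 0, 9, 3, 11, 8, 13, 10]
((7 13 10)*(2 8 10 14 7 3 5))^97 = (2 10 5 8 3)(7 13 14)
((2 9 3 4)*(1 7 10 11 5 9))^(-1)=(1 2 4 3 9 5 11 10 7)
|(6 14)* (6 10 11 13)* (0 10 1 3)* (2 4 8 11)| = 11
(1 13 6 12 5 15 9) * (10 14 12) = (1 13 6 10 14 12 5 15 9) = [0, 13, 2, 3, 4, 15, 10, 7, 8, 1, 14, 11, 5, 6, 12, 9]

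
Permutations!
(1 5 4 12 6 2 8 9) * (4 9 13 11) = [0, 5, 8, 3, 12, 9, 2, 7, 13, 1, 10, 4, 6, 11] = (1 5 9)(2 8 13 11 4 12 6)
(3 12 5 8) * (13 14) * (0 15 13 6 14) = (0 15 13)(3 12 5 8)(6 14) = [15, 1, 2, 12, 4, 8, 14, 7, 3, 9, 10, 11, 5, 0, 6, 13]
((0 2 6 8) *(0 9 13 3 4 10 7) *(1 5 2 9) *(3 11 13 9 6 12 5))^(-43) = ((0 6 8 1 3 4 10 7)(2 12 5)(11 13))^(-43) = (0 4 8 7 3 6 10 1)(2 5 12)(11 13)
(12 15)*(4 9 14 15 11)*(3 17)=(3 17)(4 9 14 15 12 11)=[0, 1, 2, 17, 9, 5, 6, 7, 8, 14, 10, 4, 11, 13, 15, 12, 16, 3]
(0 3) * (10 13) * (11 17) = [3, 1, 2, 0, 4, 5, 6, 7, 8, 9, 13, 17, 12, 10, 14, 15, 16, 11] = (0 3)(10 13)(11 17)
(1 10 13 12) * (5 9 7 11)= (1 10 13 12)(5 9 7 11)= [0, 10, 2, 3, 4, 9, 6, 11, 8, 7, 13, 5, 1, 12]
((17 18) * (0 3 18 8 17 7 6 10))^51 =(0 7)(3 6)(8 17)(10 18)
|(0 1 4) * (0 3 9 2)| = 6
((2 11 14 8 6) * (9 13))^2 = (2 14 6 11 8)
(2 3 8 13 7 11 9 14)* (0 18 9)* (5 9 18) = (18)(0 5 9 14 2 3 8 13 7 11) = [5, 1, 3, 8, 4, 9, 6, 11, 13, 14, 10, 0, 12, 7, 2, 15, 16, 17, 18]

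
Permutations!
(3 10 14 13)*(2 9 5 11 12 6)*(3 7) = [0, 1, 9, 10, 4, 11, 2, 3, 8, 5, 14, 12, 6, 7, 13] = (2 9 5 11 12 6)(3 10 14 13 7)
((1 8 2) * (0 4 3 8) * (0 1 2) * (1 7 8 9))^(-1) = (0 8 7 1 9 3 4)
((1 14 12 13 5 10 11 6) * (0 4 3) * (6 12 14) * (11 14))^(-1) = (0 3 4)(1 6)(5 13 12 11 14 10)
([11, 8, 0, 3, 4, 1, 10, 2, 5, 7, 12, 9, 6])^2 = (0 9 2 11 7)(1 5 8)(6 12 10)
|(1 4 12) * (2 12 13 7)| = 6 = |(1 4 13 7 2 12)|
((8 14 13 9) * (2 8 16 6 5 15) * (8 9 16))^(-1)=(2 15 5 6 16 13 14 8 9)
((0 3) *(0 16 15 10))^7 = (0 16 10 3 15)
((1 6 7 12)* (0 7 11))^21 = (0 1)(6 7)(11 12)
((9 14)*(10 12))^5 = ((9 14)(10 12))^5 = (9 14)(10 12)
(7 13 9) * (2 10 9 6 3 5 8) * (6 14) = [0, 1, 10, 5, 4, 8, 3, 13, 2, 7, 9, 11, 12, 14, 6] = (2 10 9 7 13 14 6 3 5 8)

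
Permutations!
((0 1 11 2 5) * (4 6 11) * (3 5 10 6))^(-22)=((0 1 4 3 5)(2 10 6 11))^(-22)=(0 3 1 5 4)(2 6)(10 11)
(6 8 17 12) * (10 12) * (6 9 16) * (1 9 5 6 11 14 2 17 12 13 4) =[0, 9, 17, 3, 1, 6, 8, 7, 12, 16, 13, 14, 5, 4, 2, 15, 11, 10] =(1 9 16 11 14 2 17 10 13 4)(5 6 8 12)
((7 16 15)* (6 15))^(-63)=(6 15 7 16)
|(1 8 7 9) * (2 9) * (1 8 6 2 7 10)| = 6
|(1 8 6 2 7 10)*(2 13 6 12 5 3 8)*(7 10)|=|(1 2 10)(3 8 12 5)(6 13)|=12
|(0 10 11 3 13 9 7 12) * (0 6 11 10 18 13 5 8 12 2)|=|(0 18 13 9 7 2)(3 5 8 12 6 11)|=6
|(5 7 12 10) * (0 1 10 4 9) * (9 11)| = |(0 1 10 5 7 12 4 11 9)| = 9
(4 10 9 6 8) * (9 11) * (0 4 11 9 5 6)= (0 4 10 9)(5 6 8 11)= [4, 1, 2, 3, 10, 6, 8, 7, 11, 0, 9, 5]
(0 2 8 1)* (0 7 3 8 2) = (1 7 3 8) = [0, 7, 2, 8, 4, 5, 6, 3, 1]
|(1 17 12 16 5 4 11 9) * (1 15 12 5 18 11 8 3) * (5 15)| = |(1 17 15 12 16 18 11 9 5 4 8 3)| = 12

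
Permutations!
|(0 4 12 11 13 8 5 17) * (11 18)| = |(0 4 12 18 11 13 8 5 17)| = 9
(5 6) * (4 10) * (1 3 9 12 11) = (1 3 9 12 11)(4 10)(5 6) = [0, 3, 2, 9, 10, 6, 5, 7, 8, 12, 4, 1, 11]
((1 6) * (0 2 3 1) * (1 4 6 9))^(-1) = ((0 2 3 4 6)(1 9))^(-1) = (0 6 4 3 2)(1 9)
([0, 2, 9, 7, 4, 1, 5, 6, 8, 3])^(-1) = (1 5 6 7 3 9 2)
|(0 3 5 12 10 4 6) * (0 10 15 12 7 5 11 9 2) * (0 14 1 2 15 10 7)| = |(0 3 11 9 15 12 10 4 6 7 5)(1 2 14)| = 33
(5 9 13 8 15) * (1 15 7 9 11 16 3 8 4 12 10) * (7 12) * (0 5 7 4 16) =[5, 15, 2, 8, 4, 11, 6, 9, 12, 13, 1, 0, 10, 16, 14, 7, 3] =(0 5 11)(1 15 7 9 13 16 3 8 12 10)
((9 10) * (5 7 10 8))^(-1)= ((5 7 10 9 8))^(-1)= (5 8 9 10 7)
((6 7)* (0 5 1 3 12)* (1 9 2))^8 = (0 5 9 2 1 3 12)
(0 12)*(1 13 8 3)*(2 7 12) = (0 2 7 12)(1 13 8 3) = [2, 13, 7, 1, 4, 5, 6, 12, 3, 9, 10, 11, 0, 8]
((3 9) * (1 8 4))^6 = ((1 8 4)(3 9))^6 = (9)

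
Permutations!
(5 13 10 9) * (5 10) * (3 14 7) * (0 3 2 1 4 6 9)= (0 3 14 7 2 1 4 6 9 10)(5 13)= [3, 4, 1, 14, 6, 13, 9, 2, 8, 10, 0, 11, 12, 5, 7]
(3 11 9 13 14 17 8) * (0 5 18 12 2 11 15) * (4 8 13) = (0 5 18 12 2 11 9 4 8 3 15)(13 14 17) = [5, 1, 11, 15, 8, 18, 6, 7, 3, 4, 10, 9, 2, 14, 17, 0, 16, 13, 12]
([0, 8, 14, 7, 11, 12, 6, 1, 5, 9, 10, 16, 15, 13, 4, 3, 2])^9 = [0, 5, 16, 1, 14, 15, 6, 8, 12, 9, 10, 4, 3, 13, 2, 7, 11]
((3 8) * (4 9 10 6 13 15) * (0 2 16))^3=((0 2 16)(3 8)(4 9 10 6 13 15))^3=(16)(3 8)(4 6)(9 13)(10 15)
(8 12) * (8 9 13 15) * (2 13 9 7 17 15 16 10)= [0, 1, 13, 3, 4, 5, 6, 17, 12, 9, 2, 11, 7, 16, 14, 8, 10, 15]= (2 13 16 10)(7 17 15 8 12)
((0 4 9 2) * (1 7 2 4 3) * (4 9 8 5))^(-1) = ((9)(0 3 1 7 2)(4 8 5))^(-1) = (9)(0 2 7 1 3)(4 5 8)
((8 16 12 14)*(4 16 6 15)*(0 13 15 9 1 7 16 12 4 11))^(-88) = ((0 13 15 11)(1 7 16 4 12 14 8 6 9))^(-88) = (1 16 12 8 9 7 4 14 6)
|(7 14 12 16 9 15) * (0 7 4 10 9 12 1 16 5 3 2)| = |(0 7 14 1 16 12 5 3 2)(4 10 9 15)| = 36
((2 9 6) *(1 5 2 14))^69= ((1 5 2 9 6 14))^69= (1 9)(2 14)(5 6)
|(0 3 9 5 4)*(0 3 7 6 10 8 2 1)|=|(0 7 6 10 8 2 1)(3 9 5 4)|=28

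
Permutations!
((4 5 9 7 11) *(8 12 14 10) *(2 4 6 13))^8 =((2 4 5 9 7 11 6 13)(8 12 14 10))^8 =(14)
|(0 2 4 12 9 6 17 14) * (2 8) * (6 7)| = 10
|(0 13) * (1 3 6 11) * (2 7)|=|(0 13)(1 3 6 11)(2 7)|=4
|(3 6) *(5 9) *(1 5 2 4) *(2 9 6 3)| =|(9)(1 5 6 2 4)| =5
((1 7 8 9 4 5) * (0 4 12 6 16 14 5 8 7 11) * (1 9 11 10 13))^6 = ((0 4 8 11)(1 10 13)(5 9 12 6 16 14))^6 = (16)(0 8)(4 11)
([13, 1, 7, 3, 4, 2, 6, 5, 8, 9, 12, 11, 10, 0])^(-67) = (0 13)(2 5 7)(10 12)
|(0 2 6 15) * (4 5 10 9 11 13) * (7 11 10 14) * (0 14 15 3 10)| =|(0 2 6 3 10 9)(4 5 15 14 7 11 13)| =42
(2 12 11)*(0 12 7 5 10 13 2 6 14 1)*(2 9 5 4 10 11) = [12, 0, 7, 3, 10, 11, 14, 4, 8, 5, 13, 6, 2, 9, 1] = (0 12 2 7 4 10 13 9 5 11 6 14 1)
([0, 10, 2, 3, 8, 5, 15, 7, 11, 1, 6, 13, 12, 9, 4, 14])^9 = (1 9 13 11 8 4 14 15 6 10)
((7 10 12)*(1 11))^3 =(12)(1 11)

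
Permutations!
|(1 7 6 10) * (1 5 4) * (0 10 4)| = |(0 10 5)(1 7 6 4)| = 12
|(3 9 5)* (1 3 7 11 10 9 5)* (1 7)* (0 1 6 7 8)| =10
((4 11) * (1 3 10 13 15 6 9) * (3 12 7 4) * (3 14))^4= (1 11 13)(3 6 7)(4 10 9)(12 14 15)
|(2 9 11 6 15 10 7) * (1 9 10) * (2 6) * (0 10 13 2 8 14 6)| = 42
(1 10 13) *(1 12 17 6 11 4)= [0, 10, 2, 3, 1, 5, 11, 7, 8, 9, 13, 4, 17, 12, 14, 15, 16, 6]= (1 10 13 12 17 6 11 4)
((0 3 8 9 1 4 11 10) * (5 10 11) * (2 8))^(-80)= ((11)(0 3 2 8 9 1 4 5 10))^(-80)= (11)(0 3 2 8 9 1 4 5 10)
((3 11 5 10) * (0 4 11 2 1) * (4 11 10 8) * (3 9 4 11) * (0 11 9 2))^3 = ((0 3)(1 11 5 8 9 4 10 2))^3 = (0 3)(1 8 10 11 9 2 5 4)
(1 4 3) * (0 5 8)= (0 5 8)(1 4 3)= [5, 4, 2, 1, 3, 8, 6, 7, 0]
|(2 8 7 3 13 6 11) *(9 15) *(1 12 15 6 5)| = 12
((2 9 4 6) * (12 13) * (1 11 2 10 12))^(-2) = ((1 11 2 9 4 6 10 12 13))^(-2) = (1 12 6 9 11 13 10 4 2)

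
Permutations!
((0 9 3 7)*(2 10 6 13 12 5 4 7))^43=(0 7 4 5 12 13 6 10 2 3 9)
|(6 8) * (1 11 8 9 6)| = 6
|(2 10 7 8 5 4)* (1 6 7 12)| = |(1 6 7 8 5 4 2 10 12)| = 9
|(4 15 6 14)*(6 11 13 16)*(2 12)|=14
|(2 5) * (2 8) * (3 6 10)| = 3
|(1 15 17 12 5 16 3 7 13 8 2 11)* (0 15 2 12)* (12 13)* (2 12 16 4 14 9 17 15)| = 30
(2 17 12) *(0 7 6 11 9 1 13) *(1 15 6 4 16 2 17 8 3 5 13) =[7, 1, 8, 5, 16, 13, 11, 4, 3, 15, 10, 9, 17, 0, 14, 6, 2, 12] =(0 7 4 16 2 8 3 5 13)(6 11 9 15)(12 17)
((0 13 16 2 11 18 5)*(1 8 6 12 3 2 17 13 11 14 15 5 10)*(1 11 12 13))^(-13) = (0 12 3 2 14 15 5)(1 17 16 13 6 8)(10 18 11)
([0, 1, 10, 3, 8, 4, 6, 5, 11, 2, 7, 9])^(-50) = (2 11 4 7)(5 10 9 8)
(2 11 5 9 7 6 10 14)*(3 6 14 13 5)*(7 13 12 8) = (2 11 3 6 10 12 8 7 14)(5 9 13) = [0, 1, 11, 6, 4, 9, 10, 14, 7, 13, 12, 3, 8, 5, 2]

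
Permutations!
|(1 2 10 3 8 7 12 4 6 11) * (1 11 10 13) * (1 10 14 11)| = 12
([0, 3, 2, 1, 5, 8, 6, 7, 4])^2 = (4 8 5)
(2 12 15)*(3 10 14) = (2 12 15)(3 10 14) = [0, 1, 12, 10, 4, 5, 6, 7, 8, 9, 14, 11, 15, 13, 3, 2]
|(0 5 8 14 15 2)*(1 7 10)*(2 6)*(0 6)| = |(0 5 8 14 15)(1 7 10)(2 6)| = 30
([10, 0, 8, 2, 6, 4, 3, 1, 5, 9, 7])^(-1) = [1, 7, 3, 6, 5, 8, 4, 10, 2, 9, 0]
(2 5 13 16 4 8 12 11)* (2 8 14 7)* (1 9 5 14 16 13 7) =(1 9 5 7 2 14)(4 16)(8 12 11) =[0, 9, 14, 3, 16, 7, 6, 2, 12, 5, 10, 8, 11, 13, 1, 15, 4]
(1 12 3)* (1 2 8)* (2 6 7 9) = (1 12 3 6 7 9 2 8) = [0, 12, 8, 6, 4, 5, 7, 9, 1, 2, 10, 11, 3]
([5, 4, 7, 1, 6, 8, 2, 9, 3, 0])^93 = (0 3 6 9 8 4 7 5 1 2)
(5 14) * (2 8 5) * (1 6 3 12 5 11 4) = (1 6 3 12 5 14 2 8 11 4) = [0, 6, 8, 12, 1, 14, 3, 7, 11, 9, 10, 4, 5, 13, 2]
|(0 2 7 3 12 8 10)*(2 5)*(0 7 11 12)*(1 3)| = |(0 5 2 11 12 8 10 7 1 3)| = 10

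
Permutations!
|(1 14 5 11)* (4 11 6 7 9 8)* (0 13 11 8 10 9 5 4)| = |(0 13 11 1 14 4 8)(5 6 7)(9 10)| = 42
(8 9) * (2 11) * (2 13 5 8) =(2 11 13 5 8 9) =[0, 1, 11, 3, 4, 8, 6, 7, 9, 2, 10, 13, 12, 5]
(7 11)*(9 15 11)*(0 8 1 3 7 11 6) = [8, 3, 2, 7, 4, 5, 0, 9, 1, 15, 10, 11, 12, 13, 14, 6] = (0 8 1 3 7 9 15 6)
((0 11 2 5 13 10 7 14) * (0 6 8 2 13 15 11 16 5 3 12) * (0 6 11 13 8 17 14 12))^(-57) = ((0 16 5 15 13 10 7 12 6 17 14 11 8 2 3))^(-57) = (0 15 7 17 8)(2 16 13 12 14)(3 5 10 6 11)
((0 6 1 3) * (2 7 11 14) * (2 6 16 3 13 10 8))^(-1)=(0 3 16)(1 6 14 11 7 2 8 10 13)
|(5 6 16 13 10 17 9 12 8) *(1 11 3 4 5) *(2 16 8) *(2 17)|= 84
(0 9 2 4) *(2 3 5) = (0 9 3 5 2 4) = [9, 1, 4, 5, 0, 2, 6, 7, 8, 3]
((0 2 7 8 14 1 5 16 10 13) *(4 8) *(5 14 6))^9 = (0 13 10 16 5 6 8 4 7 2)(1 14)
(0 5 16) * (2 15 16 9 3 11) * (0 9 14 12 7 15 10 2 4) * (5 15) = (0 15 16 9 3 11 4)(2 10)(5 14 12 7) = [15, 1, 10, 11, 0, 14, 6, 5, 8, 3, 2, 4, 7, 13, 12, 16, 9]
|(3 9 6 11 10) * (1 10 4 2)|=|(1 10 3 9 6 11 4 2)|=8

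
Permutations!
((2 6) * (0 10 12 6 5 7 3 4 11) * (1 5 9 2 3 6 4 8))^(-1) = (0 11 4 12 10)(1 8 3 6 7 5)(2 9) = ((0 10 12 4 11)(1 5 7 6 3 8)(2 9))^(-1)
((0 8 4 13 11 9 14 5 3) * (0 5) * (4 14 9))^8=((0 8 14)(3 5)(4 13 11))^8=(0 14 8)(4 11 13)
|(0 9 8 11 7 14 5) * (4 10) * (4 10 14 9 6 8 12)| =10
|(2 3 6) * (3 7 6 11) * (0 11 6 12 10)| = 8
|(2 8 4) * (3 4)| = 4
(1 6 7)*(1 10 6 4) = (1 4)(6 7 10) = [0, 4, 2, 3, 1, 5, 7, 10, 8, 9, 6]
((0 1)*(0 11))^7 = (0 1 11)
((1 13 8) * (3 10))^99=(13)(3 10)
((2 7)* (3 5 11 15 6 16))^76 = (3 6 11)(5 16 15) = ((2 7)(3 5 11 15 6 16))^76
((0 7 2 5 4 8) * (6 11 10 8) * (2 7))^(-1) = ((0 2 5 4 6 11 10 8))^(-1) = (0 8 10 11 6 4 5 2)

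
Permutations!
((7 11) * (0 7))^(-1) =(0 11 7)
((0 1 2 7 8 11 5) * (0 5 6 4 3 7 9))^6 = (11)(0 2)(1 9)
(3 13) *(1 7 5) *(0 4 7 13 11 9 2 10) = (0 4 7 5 1 13 3 11 9 2 10) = [4, 13, 10, 11, 7, 1, 6, 5, 8, 2, 0, 9, 12, 3]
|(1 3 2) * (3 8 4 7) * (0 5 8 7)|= |(0 5 8 4)(1 7 3 2)|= 4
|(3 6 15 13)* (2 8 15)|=|(2 8 15 13 3 6)|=6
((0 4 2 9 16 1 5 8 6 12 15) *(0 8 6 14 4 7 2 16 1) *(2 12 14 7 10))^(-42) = ((0 10 2 9 1 5 6 14 4 16)(7 12 15 8))^(-42) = (0 4 6 1 2)(5 9 10 16 14)(7 15)(8 12)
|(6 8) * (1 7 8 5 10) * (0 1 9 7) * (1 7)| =8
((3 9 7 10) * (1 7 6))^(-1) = (1 6 9 3 10 7)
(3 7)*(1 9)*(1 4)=(1 9 4)(3 7)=[0, 9, 2, 7, 1, 5, 6, 3, 8, 4]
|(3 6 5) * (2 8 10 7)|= 12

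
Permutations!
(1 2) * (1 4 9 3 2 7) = [0, 7, 4, 2, 9, 5, 6, 1, 8, 3] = (1 7)(2 4 9 3)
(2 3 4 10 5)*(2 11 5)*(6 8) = (2 3 4 10)(5 11)(6 8) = [0, 1, 3, 4, 10, 11, 8, 7, 6, 9, 2, 5]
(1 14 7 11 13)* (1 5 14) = [0, 1, 2, 3, 4, 14, 6, 11, 8, 9, 10, 13, 12, 5, 7] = (5 14 7 11 13)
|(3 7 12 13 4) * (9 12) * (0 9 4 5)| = 15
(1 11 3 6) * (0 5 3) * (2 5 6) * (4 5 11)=(0 6 1 4 5 3 2 11)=[6, 4, 11, 2, 5, 3, 1, 7, 8, 9, 10, 0]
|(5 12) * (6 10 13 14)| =4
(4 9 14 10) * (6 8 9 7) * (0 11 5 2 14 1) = [11, 0, 14, 3, 7, 2, 8, 6, 9, 1, 4, 5, 12, 13, 10] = (0 11 5 2 14 10 4 7 6 8 9 1)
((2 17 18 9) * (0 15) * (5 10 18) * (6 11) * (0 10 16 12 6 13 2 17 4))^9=(0 6 9 4 12 18 2 16 10 13 5 15 11 17)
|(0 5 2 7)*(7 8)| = 5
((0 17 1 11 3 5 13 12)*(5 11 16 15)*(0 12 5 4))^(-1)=(0 4 15 16 1 17)(3 11)(5 13)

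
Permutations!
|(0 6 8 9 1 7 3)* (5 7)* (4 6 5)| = 20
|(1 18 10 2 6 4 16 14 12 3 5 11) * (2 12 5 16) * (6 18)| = 12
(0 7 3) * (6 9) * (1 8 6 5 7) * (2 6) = (0 1 8 2 6 9 5 7 3) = [1, 8, 6, 0, 4, 7, 9, 3, 2, 5]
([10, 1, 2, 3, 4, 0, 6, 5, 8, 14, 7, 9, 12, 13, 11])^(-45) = [5, 1, 2, 3, 4, 7, 6, 10, 8, 9, 0, 11, 12, 13, 14]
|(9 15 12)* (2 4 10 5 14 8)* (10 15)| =9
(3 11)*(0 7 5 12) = (0 7 5 12)(3 11) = [7, 1, 2, 11, 4, 12, 6, 5, 8, 9, 10, 3, 0]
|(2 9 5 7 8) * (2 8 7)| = |(2 9 5)| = 3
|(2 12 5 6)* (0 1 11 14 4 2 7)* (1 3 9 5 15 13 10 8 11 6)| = |(0 3 9 5 1 6 7)(2 12 15 13 10 8 11 14 4)| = 63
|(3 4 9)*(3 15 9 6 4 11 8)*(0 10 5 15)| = 30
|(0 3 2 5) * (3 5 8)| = 6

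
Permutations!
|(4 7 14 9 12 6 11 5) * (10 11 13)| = |(4 7 14 9 12 6 13 10 11 5)| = 10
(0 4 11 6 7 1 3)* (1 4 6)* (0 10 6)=(1 3 10 6 7 4 11)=[0, 3, 2, 10, 11, 5, 7, 4, 8, 9, 6, 1]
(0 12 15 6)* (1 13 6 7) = (0 12 15 7 1 13 6) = [12, 13, 2, 3, 4, 5, 0, 1, 8, 9, 10, 11, 15, 6, 14, 7]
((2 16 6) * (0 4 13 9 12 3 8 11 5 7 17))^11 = (17)(2 6 16)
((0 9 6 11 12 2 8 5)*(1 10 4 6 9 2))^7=(0 5 8 2)(1 10 4 6 11 12)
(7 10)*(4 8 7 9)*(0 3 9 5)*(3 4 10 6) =(0 4 8 7 6 3 9 10 5) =[4, 1, 2, 9, 8, 0, 3, 6, 7, 10, 5]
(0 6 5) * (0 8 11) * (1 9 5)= (0 6 1 9 5 8 11)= [6, 9, 2, 3, 4, 8, 1, 7, 11, 5, 10, 0]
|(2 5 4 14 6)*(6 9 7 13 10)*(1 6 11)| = 11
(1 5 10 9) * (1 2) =(1 5 10 9 2) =[0, 5, 1, 3, 4, 10, 6, 7, 8, 2, 9]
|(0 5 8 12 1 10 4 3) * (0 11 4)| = |(0 5 8 12 1 10)(3 11 4)| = 6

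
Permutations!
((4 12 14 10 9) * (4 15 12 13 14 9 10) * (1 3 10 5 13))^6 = ((1 3 10 5 13 14 4)(9 15 12))^6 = (15)(1 4 14 13 5 10 3)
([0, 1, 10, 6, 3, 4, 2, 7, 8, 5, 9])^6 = [0, 1, 6, 4, 5, 9, 3, 7, 8, 10, 2]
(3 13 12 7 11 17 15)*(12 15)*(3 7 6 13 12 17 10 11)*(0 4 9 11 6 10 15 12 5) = [4, 1, 2, 5, 9, 0, 13, 3, 8, 11, 6, 15, 10, 12, 14, 7, 16, 17] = (17)(0 4 9 11 15 7 3 5)(6 13 12 10)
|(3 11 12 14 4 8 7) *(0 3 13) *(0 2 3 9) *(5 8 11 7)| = 4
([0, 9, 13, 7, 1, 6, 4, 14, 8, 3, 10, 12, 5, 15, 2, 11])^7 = [0, 15, 4, 12, 13, 14, 2, 5, 8, 11, 10, 3, 7, 1, 6, 9]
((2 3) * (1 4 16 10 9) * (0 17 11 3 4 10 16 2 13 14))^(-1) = ((0 17 11 3 13 14)(1 10 9)(2 4))^(-1) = (0 14 13 3 11 17)(1 9 10)(2 4)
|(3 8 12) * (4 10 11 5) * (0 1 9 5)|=|(0 1 9 5 4 10 11)(3 8 12)|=21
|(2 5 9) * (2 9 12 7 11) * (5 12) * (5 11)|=|(2 12 7 5 11)|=5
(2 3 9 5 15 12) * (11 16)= [0, 1, 3, 9, 4, 15, 6, 7, 8, 5, 10, 16, 2, 13, 14, 12, 11]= (2 3 9 5 15 12)(11 16)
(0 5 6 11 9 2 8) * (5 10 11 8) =[10, 1, 5, 3, 4, 6, 8, 7, 0, 2, 11, 9] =(0 10 11 9 2 5 6 8)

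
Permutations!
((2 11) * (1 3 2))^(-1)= (1 11 2 3)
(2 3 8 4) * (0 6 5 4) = (0 6 5 4 2 3 8) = [6, 1, 3, 8, 2, 4, 5, 7, 0]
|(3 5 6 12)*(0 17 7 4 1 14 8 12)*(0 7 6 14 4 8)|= 18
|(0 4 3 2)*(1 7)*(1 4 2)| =4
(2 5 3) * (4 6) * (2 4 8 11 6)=[0, 1, 5, 4, 2, 3, 8, 7, 11, 9, 10, 6]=(2 5 3 4)(6 8 11)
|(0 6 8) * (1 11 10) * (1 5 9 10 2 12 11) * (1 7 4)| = 3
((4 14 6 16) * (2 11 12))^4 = (16)(2 11 12)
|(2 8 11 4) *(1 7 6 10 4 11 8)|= 6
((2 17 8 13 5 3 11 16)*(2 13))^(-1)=(2 8 17)(3 5 13 16 11)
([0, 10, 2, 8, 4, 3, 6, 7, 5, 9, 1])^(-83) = [0, 10, 2, 8, 4, 3, 6, 7, 5, 9, 1]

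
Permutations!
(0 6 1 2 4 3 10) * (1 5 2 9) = (0 6 5 2 4 3 10)(1 9) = [6, 9, 4, 10, 3, 2, 5, 7, 8, 1, 0]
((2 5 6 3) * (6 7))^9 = (2 3 6 7 5)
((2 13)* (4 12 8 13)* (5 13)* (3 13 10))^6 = ((2 4 12 8 5 10 3 13))^6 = (2 3 5 12)(4 13 10 8)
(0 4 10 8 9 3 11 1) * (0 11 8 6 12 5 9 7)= (0 4 10 6 12 5 9 3 8 7)(1 11)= [4, 11, 2, 8, 10, 9, 12, 0, 7, 3, 6, 1, 5]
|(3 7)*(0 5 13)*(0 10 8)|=|(0 5 13 10 8)(3 7)|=10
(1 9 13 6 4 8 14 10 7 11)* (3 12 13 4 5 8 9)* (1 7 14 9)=(1 3 12 13 6 5 8 9 4)(7 11)(10 14)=[0, 3, 2, 12, 1, 8, 5, 11, 9, 4, 14, 7, 13, 6, 10]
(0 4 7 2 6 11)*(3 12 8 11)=(0 4 7 2 6 3 12 8 11)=[4, 1, 6, 12, 7, 5, 3, 2, 11, 9, 10, 0, 8]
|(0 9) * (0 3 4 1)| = |(0 9 3 4 1)| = 5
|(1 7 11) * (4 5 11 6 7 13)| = 10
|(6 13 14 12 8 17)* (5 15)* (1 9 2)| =|(1 9 2)(5 15)(6 13 14 12 8 17)| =6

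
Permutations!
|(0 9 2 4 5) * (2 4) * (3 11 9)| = 6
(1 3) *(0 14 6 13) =[14, 3, 2, 1, 4, 5, 13, 7, 8, 9, 10, 11, 12, 0, 6] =(0 14 6 13)(1 3)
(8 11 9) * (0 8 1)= (0 8 11 9 1)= [8, 0, 2, 3, 4, 5, 6, 7, 11, 1, 10, 9]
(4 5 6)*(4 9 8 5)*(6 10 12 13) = (5 10 12 13 6 9 8) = [0, 1, 2, 3, 4, 10, 9, 7, 5, 8, 12, 11, 13, 6]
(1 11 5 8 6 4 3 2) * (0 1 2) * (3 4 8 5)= (0 1 11 3)(6 8)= [1, 11, 2, 0, 4, 5, 8, 7, 6, 9, 10, 3]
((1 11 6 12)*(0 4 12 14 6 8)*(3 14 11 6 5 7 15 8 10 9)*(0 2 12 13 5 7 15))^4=((0 4 13 5 15 8 2 12 1 6 11 10 9 3 14 7))^4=(0 15 1 9)(2 11 14 13)(3 4 8 6)(5 12 10 7)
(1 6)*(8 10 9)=(1 6)(8 10 9)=[0, 6, 2, 3, 4, 5, 1, 7, 10, 8, 9]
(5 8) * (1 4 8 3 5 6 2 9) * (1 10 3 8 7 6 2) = (1 4 7 6)(2 9 10 3 5 8) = [0, 4, 9, 5, 7, 8, 1, 6, 2, 10, 3]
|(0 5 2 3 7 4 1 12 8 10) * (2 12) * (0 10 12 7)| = 14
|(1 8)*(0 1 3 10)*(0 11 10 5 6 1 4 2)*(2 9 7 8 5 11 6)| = |(0 4 9 7 8 3 11 10 6 1 5 2)| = 12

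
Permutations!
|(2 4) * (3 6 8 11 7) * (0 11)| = 6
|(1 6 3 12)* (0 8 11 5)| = |(0 8 11 5)(1 6 3 12)| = 4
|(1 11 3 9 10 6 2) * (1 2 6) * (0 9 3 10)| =|(0 9)(1 11 10)| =6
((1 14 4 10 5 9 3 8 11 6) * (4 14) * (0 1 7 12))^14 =(14)(0 4 5 3 11 7)(1 10 9 8 6 12)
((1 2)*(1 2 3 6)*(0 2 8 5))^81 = (0 2 8 5)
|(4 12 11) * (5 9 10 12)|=6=|(4 5 9 10 12 11)|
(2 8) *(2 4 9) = (2 8 4 9) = [0, 1, 8, 3, 9, 5, 6, 7, 4, 2]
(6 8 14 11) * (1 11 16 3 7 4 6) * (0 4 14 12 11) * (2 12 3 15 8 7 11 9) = (0 4 6 7 14 16 15 8 3 11 1)(2 12 9) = [4, 0, 12, 11, 6, 5, 7, 14, 3, 2, 10, 1, 9, 13, 16, 8, 15]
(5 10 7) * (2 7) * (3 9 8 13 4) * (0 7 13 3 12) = (0 7 5 10 2 13 4 12)(3 9 8) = [7, 1, 13, 9, 12, 10, 6, 5, 3, 8, 2, 11, 0, 4]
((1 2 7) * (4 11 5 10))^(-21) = (4 10 5 11)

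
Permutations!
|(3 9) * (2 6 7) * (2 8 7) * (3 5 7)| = 10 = |(2 6)(3 9 5 7 8)|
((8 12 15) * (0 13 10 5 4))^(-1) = ((0 13 10 5 4)(8 12 15))^(-1) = (0 4 5 10 13)(8 15 12)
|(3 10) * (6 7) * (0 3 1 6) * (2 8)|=6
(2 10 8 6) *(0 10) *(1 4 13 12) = [10, 4, 0, 3, 13, 5, 2, 7, 6, 9, 8, 11, 1, 12] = (0 10 8 6 2)(1 4 13 12)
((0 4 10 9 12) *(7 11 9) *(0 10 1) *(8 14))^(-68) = ((0 4 1)(7 11 9 12 10)(8 14))^(-68) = (14)(0 4 1)(7 9 10 11 12)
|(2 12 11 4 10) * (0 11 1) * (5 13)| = 14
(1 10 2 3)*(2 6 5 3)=(1 10 6 5 3)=[0, 10, 2, 1, 4, 3, 5, 7, 8, 9, 6]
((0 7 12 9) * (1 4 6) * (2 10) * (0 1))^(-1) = ((0 7 12 9 1 4 6)(2 10))^(-1) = (0 6 4 1 9 12 7)(2 10)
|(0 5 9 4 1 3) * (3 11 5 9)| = 7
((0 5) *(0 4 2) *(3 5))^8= ((0 3 5 4 2))^8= (0 4 3 2 5)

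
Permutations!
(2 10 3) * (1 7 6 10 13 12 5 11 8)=(1 7 6 10 3 2 13 12 5 11 8)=[0, 7, 13, 2, 4, 11, 10, 6, 1, 9, 3, 8, 5, 12]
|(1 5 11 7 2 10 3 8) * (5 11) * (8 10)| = 10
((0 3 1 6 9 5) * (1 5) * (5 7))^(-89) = ((0 3 7 5)(1 6 9))^(-89) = (0 5 7 3)(1 6 9)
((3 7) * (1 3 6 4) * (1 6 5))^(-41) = (1 5 7 3)(4 6)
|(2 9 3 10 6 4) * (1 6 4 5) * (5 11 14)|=5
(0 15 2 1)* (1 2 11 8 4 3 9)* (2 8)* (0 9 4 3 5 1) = (0 15 11 2 8 3 4 5 1 9) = [15, 9, 8, 4, 5, 1, 6, 7, 3, 0, 10, 2, 12, 13, 14, 11]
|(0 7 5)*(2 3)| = 6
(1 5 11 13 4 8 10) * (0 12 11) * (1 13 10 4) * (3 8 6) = (0 12 11 10 13 1 5)(3 8 4 6) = [12, 5, 2, 8, 6, 0, 3, 7, 4, 9, 13, 10, 11, 1]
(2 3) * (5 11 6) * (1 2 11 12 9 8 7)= (1 2 3 11 6 5 12 9 8 7)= [0, 2, 3, 11, 4, 12, 5, 1, 7, 8, 10, 6, 9]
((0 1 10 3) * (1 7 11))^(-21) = ((0 7 11 1 10 3))^(-21) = (0 1)(3 11)(7 10)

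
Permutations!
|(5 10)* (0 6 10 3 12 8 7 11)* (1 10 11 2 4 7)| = 6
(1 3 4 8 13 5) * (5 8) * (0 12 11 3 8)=(0 12 11 3 4 5 1 8 13)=[12, 8, 2, 4, 5, 1, 6, 7, 13, 9, 10, 3, 11, 0]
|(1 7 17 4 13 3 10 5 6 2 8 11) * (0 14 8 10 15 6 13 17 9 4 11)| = |(0 14 8)(1 7 9 4 17 11)(2 10 5 13 3 15 6)| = 42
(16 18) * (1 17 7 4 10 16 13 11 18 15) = [0, 17, 2, 3, 10, 5, 6, 4, 8, 9, 16, 18, 12, 11, 14, 1, 15, 7, 13] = (1 17 7 4 10 16 15)(11 18 13)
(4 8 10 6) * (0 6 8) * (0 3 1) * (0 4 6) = (1 4 3)(8 10) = [0, 4, 2, 1, 3, 5, 6, 7, 10, 9, 8]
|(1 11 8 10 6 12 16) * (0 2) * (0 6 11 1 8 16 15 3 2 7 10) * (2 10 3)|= |(0 7 3 10 11 16 8)(2 6 12 15)|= 28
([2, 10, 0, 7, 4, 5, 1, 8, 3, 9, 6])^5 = (0 2)(1 6 10)(3 8 7)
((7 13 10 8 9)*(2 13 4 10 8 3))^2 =((2 13 8 9 7 4 10 3))^2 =(2 8 7 10)(3 13 9 4)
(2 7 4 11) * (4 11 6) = (2 7 11)(4 6) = [0, 1, 7, 3, 6, 5, 4, 11, 8, 9, 10, 2]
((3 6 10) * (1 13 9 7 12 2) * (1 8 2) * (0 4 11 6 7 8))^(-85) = (0 7 2 3 8 10 9 6 13 11 1 4 12)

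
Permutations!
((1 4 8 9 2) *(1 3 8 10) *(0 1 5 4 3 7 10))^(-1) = ((0 1 3 8 9 2 7 10 5 4))^(-1) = (0 4 5 10 7 2 9 8 3 1)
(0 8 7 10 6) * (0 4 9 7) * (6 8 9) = (0 9 7 10 8)(4 6) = [9, 1, 2, 3, 6, 5, 4, 10, 0, 7, 8]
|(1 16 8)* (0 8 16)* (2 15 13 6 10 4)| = |(16)(0 8 1)(2 15 13 6 10 4)| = 6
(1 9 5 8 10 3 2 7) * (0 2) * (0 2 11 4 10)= (0 11 4 10 3 2 7 1 9 5 8)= [11, 9, 7, 2, 10, 8, 6, 1, 0, 5, 3, 4]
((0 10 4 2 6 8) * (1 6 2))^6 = (10)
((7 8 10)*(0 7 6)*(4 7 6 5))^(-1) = ((0 6)(4 7 8 10 5))^(-1) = (0 6)(4 5 10 8 7)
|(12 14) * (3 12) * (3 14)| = |(14)(3 12)| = 2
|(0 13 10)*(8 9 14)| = 3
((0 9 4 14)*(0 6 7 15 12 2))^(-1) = (0 2 12 15 7 6 14 4 9) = ((0 9 4 14 6 7 15 12 2))^(-1)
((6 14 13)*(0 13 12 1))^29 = (0 1 12 14 6 13)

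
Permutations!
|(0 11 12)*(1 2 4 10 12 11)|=|(0 1 2 4 10 12)|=6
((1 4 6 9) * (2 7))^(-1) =((1 4 6 9)(2 7))^(-1) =(1 9 6 4)(2 7)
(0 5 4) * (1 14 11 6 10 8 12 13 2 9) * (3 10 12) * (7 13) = [5, 14, 9, 10, 0, 4, 12, 13, 3, 1, 8, 6, 7, 2, 11] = (0 5 4)(1 14 11 6 12 7 13 2 9)(3 10 8)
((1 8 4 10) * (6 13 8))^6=(13)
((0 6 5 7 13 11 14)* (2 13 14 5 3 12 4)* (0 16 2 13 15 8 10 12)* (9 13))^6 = (2 9 16 4 14 12 7 10 5 8 11 15 13)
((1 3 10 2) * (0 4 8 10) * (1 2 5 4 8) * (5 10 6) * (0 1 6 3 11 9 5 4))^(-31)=(0 11 8 9 3 5 1)(4 6)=((0 8 3 1 11 9 5)(4 6))^(-31)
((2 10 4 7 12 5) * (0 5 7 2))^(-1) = ((0 5)(2 10 4)(7 12))^(-1) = (0 5)(2 4 10)(7 12)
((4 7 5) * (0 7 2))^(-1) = ((0 7 5 4 2))^(-1) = (0 2 4 5 7)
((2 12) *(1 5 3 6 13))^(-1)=(1 13 6 3 5)(2 12)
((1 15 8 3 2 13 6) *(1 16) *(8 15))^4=(1 13 8 6 3 16 2)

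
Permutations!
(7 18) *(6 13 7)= (6 13 7 18)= [0, 1, 2, 3, 4, 5, 13, 18, 8, 9, 10, 11, 12, 7, 14, 15, 16, 17, 6]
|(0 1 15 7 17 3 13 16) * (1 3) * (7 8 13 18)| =|(0 3 18 7 17 1 15 8 13 16)| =10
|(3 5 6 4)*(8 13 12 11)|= |(3 5 6 4)(8 13 12 11)|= 4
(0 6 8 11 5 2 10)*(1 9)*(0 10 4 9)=(0 6 8 11 5 2 4 9 1)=[6, 0, 4, 3, 9, 2, 8, 7, 11, 1, 10, 5]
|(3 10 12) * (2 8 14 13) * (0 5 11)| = |(0 5 11)(2 8 14 13)(3 10 12)| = 12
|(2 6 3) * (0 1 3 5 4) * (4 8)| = |(0 1 3 2 6 5 8 4)| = 8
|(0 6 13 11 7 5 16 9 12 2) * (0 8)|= |(0 6 13 11 7 5 16 9 12 2 8)|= 11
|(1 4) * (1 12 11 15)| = |(1 4 12 11 15)| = 5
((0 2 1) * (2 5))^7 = (0 1 2 5)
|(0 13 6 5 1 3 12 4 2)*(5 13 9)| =8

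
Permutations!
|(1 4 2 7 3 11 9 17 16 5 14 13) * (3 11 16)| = 12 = |(1 4 2 7 11 9 17 3 16 5 14 13)|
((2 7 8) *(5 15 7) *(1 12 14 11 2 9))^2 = ((1 12 14 11 2 5 15 7 8 9))^2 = (1 14 2 15 8)(5 7 9 12 11)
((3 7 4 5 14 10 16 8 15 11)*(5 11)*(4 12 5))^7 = (3 8 5 11 16 12 4 10 7 15 14)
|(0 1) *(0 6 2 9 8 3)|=|(0 1 6 2 9 8 3)|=7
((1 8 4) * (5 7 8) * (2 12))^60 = (12)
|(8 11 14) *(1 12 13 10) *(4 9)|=12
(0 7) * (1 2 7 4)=[4, 2, 7, 3, 1, 5, 6, 0]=(0 4 1 2 7)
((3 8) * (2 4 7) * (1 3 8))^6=((8)(1 3)(2 4 7))^6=(8)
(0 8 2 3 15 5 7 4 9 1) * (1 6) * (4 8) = (0 4 9 6 1)(2 3 15 5 7 8) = [4, 0, 3, 15, 9, 7, 1, 8, 2, 6, 10, 11, 12, 13, 14, 5]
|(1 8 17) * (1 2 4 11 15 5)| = |(1 8 17 2 4 11 15 5)| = 8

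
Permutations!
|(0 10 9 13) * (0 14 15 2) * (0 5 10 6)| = |(0 6)(2 5 10 9 13 14 15)| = 14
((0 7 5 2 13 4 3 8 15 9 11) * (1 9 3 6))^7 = (0 1 13 7 9 4 5 11 6 2)(3 8 15)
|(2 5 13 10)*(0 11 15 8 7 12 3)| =|(0 11 15 8 7 12 3)(2 5 13 10)| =28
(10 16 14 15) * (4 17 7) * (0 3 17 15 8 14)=(0 3 17 7 4 15 10 16)(8 14)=[3, 1, 2, 17, 15, 5, 6, 4, 14, 9, 16, 11, 12, 13, 8, 10, 0, 7]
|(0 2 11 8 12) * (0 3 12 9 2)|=|(2 11 8 9)(3 12)|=4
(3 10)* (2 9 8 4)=(2 9 8 4)(3 10)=[0, 1, 9, 10, 2, 5, 6, 7, 4, 8, 3]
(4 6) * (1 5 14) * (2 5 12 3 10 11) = (1 12 3 10 11 2 5 14)(4 6) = [0, 12, 5, 10, 6, 14, 4, 7, 8, 9, 11, 2, 3, 13, 1]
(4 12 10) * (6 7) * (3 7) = (3 7 6)(4 12 10) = [0, 1, 2, 7, 12, 5, 3, 6, 8, 9, 4, 11, 10]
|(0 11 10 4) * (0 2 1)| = 6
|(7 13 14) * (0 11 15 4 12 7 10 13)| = 6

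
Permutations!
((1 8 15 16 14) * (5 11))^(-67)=(1 16 8 14 15)(5 11)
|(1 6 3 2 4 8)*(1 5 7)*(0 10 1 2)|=|(0 10 1 6 3)(2 4 8 5 7)|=5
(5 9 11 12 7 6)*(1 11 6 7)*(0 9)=[9, 11, 2, 3, 4, 0, 5, 7, 8, 6, 10, 12, 1]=(0 9 6 5)(1 11 12)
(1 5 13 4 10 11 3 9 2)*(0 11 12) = (0 11 3 9 2 1 5 13 4 10 12) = [11, 5, 1, 9, 10, 13, 6, 7, 8, 2, 12, 3, 0, 4]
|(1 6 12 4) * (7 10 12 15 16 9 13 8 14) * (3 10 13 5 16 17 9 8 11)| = |(1 6 15 17 9 5 16 8 14 7 13 11 3 10 12 4)| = 16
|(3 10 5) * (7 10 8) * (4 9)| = 10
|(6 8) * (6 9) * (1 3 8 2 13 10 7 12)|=10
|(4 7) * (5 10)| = |(4 7)(5 10)| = 2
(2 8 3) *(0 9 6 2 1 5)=(0 9 6 2 8 3 1 5)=[9, 5, 8, 1, 4, 0, 2, 7, 3, 6]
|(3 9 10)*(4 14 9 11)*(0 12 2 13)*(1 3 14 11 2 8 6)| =|(0 12 8 6 1 3 2 13)(4 11)(9 10 14)| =24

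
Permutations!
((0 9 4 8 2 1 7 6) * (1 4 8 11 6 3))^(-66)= (0 4 9 11 8 6 2)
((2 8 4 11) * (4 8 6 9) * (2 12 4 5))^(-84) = ((2 6 9 5)(4 11 12))^(-84) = (12)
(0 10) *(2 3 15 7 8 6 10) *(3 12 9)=(0 2 12 9 3 15 7 8 6 10)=[2, 1, 12, 15, 4, 5, 10, 8, 6, 3, 0, 11, 9, 13, 14, 7]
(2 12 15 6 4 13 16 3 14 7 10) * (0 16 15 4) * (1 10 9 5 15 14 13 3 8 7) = (0 16 8 7 9 5 15 6)(1 10 2 12 4 3 13 14) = [16, 10, 12, 13, 3, 15, 0, 9, 7, 5, 2, 11, 4, 14, 1, 6, 8]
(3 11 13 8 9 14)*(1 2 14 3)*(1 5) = (1 2 14 5)(3 11 13 8 9) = [0, 2, 14, 11, 4, 1, 6, 7, 9, 3, 10, 13, 12, 8, 5]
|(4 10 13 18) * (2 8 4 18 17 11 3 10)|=|(18)(2 8 4)(3 10 13 17 11)|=15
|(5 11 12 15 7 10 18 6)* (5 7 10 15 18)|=|(5 11 12 18 6 7 15 10)|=8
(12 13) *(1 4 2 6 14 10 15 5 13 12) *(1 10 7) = (1 4 2 6 14 7)(5 13 10 15) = [0, 4, 6, 3, 2, 13, 14, 1, 8, 9, 15, 11, 12, 10, 7, 5]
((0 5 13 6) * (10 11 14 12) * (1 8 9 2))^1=((0 5 13 6)(1 8 9 2)(10 11 14 12))^1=(0 5 13 6)(1 8 9 2)(10 11 14 12)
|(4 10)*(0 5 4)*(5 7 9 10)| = |(0 7 9 10)(4 5)| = 4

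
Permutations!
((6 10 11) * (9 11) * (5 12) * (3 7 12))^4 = (12)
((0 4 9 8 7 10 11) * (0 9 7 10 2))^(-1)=((0 4 7 2)(8 10 11 9))^(-1)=(0 2 7 4)(8 9 11 10)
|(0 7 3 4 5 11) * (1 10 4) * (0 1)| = |(0 7 3)(1 10 4 5 11)| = 15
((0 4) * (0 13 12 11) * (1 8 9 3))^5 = ((0 4 13 12 11)(1 8 9 3))^5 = (13)(1 8 9 3)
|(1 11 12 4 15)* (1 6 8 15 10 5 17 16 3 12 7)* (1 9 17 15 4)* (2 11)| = 18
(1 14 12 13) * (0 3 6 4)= (0 3 6 4)(1 14 12 13)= [3, 14, 2, 6, 0, 5, 4, 7, 8, 9, 10, 11, 13, 1, 12]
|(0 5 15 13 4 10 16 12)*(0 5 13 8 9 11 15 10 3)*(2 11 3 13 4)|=|(0 4 13 2 11 15 8 9 3)(5 10 16 12)|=36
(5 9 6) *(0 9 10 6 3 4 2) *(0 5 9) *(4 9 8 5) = (2 4)(3 9)(5 10 6 8) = [0, 1, 4, 9, 2, 10, 8, 7, 5, 3, 6]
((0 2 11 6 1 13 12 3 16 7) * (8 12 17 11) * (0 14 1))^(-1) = ((0 2 8 12 3 16 7 14 1 13 17 11 6))^(-1) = (0 6 11 17 13 1 14 7 16 3 12 8 2)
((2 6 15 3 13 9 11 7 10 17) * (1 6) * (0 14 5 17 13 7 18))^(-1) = (0 18 11 9 13 10 7 3 15 6 1 2 17 5 14) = ((0 14 5 17 2 1 6 15 3 7 10 13 9 11 18))^(-1)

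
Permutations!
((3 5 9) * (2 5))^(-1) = (2 3 9 5)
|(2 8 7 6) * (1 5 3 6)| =7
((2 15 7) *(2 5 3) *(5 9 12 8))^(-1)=(2 3 5 8 12 9 7 15)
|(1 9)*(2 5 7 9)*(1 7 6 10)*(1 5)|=6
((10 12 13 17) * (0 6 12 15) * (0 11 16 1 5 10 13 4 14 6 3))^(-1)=(0 3)(1 16 11 15 10 5)(4 12 6 14)(13 17)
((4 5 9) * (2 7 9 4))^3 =(9)(4 5)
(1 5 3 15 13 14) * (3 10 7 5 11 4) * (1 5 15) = (1 11 4 3)(5 10 7 15 13 14) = [0, 11, 2, 1, 3, 10, 6, 15, 8, 9, 7, 4, 12, 14, 5, 13]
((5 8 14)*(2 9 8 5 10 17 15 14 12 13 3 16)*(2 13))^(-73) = (2 12 8 9)(3 13 16)(10 14 15 17)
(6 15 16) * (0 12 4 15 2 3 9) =(0 12 4 15 16 6 2 3 9) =[12, 1, 3, 9, 15, 5, 2, 7, 8, 0, 10, 11, 4, 13, 14, 16, 6]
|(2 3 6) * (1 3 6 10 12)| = |(1 3 10 12)(2 6)| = 4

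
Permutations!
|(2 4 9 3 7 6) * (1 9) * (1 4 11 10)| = |(1 9 3 7 6 2 11 10)| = 8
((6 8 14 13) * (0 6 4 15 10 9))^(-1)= (0 9 10 15 4 13 14 8 6)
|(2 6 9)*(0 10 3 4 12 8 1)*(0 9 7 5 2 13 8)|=20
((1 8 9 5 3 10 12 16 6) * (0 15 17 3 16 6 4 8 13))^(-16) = ((0 15 17 3 10 12 6 1 13)(4 8 9 5 16))^(-16) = (0 17 10 6 13 15 3 12 1)(4 16 5 9 8)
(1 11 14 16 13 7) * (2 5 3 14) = (1 11 2 5 3 14 16 13 7) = [0, 11, 5, 14, 4, 3, 6, 1, 8, 9, 10, 2, 12, 7, 16, 15, 13]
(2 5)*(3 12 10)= (2 5)(3 12 10)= [0, 1, 5, 12, 4, 2, 6, 7, 8, 9, 3, 11, 10]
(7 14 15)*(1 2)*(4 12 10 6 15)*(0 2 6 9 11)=(0 2 1 6 15 7 14 4 12 10 9 11)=[2, 6, 1, 3, 12, 5, 15, 14, 8, 11, 9, 0, 10, 13, 4, 7]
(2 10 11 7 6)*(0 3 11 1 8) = (0 3 11 7 6 2 10 1 8) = [3, 8, 10, 11, 4, 5, 2, 6, 0, 9, 1, 7]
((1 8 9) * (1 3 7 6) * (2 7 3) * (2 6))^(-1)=(1 6 9 8)(2 7)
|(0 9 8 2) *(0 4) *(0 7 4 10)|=10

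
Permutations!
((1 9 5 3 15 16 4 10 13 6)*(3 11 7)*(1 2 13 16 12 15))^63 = ((1 9 5 11 7 3)(2 13 6)(4 10 16)(12 15))^63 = (16)(1 11)(3 5)(7 9)(12 15)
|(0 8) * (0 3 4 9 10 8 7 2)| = |(0 7 2)(3 4 9 10 8)| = 15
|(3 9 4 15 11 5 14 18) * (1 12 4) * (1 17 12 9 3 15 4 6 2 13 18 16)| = 13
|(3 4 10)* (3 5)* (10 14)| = 5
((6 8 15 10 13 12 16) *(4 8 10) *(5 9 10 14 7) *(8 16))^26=((4 16 6 14 7 5 9 10 13 12 8 15))^26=(4 6 7 9 13 8)(5 10 12 15 16 14)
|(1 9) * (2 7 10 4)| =4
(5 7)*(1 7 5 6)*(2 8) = (1 7 6)(2 8) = [0, 7, 8, 3, 4, 5, 1, 6, 2]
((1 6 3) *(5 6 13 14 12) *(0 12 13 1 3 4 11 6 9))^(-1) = ((0 12 5 9)(4 11 6)(13 14))^(-1) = (0 9 5 12)(4 6 11)(13 14)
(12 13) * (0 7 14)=(0 7 14)(12 13)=[7, 1, 2, 3, 4, 5, 6, 14, 8, 9, 10, 11, 13, 12, 0]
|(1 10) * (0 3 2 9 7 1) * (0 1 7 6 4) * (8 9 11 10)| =10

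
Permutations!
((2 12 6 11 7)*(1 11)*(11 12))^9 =(12)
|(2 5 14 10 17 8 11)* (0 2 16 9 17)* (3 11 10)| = |(0 2 5 14 3 11 16 9 17 8 10)| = 11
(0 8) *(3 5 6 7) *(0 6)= (0 8 6 7 3 5)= [8, 1, 2, 5, 4, 0, 7, 3, 6]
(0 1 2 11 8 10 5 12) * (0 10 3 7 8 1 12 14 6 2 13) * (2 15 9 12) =(0 2 11 1 13)(3 7 8)(5 14 6 15 9 12 10) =[2, 13, 11, 7, 4, 14, 15, 8, 3, 12, 5, 1, 10, 0, 6, 9]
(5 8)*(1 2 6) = (1 2 6)(5 8) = [0, 2, 6, 3, 4, 8, 1, 7, 5]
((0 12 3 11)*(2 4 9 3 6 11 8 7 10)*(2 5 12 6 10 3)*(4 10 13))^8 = (0 11 6)(2 10 5 12 13 4 9)(3 7 8) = ((0 6 11)(2 10 5 12 13 4 9)(3 8 7))^8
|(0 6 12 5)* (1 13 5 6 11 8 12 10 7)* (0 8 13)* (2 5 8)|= 18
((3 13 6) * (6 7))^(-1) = ((3 13 7 6))^(-1) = (3 6 7 13)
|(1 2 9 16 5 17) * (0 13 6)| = 6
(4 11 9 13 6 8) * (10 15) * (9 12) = (4 11 12 9 13 6 8)(10 15) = [0, 1, 2, 3, 11, 5, 8, 7, 4, 13, 15, 12, 9, 6, 14, 10]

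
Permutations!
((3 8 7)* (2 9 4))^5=((2 9 4)(3 8 7))^5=(2 4 9)(3 7 8)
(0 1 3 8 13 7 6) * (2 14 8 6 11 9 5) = (0 1 3 6)(2 14 8 13 7 11 9 5) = [1, 3, 14, 6, 4, 2, 0, 11, 13, 5, 10, 9, 12, 7, 8]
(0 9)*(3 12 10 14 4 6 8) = (0 9)(3 12 10 14 4 6 8) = [9, 1, 2, 12, 6, 5, 8, 7, 3, 0, 14, 11, 10, 13, 4]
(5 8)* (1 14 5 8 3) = (1 14 5 3) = [0, 14, 2, 1, 4, 3, 6, 7, 8, 9, 10, 11, 12, 13, 5]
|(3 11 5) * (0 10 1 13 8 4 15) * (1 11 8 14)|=|(0 10 11 5 3 8 4 15)(1 13 14)|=24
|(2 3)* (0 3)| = |(0 3 2)| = 3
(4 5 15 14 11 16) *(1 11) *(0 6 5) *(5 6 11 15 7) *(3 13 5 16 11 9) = [9, 15, 2, 13, 0, 7, 6, 16, 8, 3, 10, 11, 12, 5, 1, 14, 4] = (0 9 3 13 5 7 16 4)(1 15 14)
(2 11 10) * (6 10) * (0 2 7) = (0 2 11 6 10 7) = [2, 1, 11, 3, 4, 5, 10, 0, 8, 9, 7, 6]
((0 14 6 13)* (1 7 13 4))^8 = ((0 14 6 4 1 7 13))^8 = (0 14 6 4 1 7 13)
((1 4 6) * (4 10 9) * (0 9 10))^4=(10)(0 1 6 4 9)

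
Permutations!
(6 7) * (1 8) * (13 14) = (1 8)(6 7)(13 14) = [0, 8, 2, 3, 4, 5, 7, 6, 1, 9, 10, 11, 12, 14, 13]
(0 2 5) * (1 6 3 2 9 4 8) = (0 9 4 8 1 6 3 2 5) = [9, 6, 5, 2, 8, 0, 3, 7, 1, 4]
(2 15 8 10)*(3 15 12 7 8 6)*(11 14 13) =(2 12 7 8 10)(3 15 6)(11 14 13) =[0, 1, 12, 15, 4, 5, 3, 8, 10, 9, 2, 14, 7, 11, 13, 6]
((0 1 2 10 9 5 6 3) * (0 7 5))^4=(0 9 10 2 1)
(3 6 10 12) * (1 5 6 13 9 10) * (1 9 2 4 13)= (1 5 6 9 10 12 3)(2 4 13)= [0, 5, 4, 1, 13, 6, 9, 7, 8, 10, 12, 11, 3, 2]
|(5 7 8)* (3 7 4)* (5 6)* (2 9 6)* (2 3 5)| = |(2 9 6)(3 7 8)(4 5)| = 6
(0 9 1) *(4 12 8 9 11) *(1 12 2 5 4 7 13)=[11, 0, 5, 3, 2, 4, 6, 13, 9, 12, 10, 7, 8, 1]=(0 11 7 13 1)(2 5 4)(8 9 12)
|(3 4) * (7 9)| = 2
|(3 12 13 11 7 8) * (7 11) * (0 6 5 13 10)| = 9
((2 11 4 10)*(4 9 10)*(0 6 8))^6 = (2 9)(10 11)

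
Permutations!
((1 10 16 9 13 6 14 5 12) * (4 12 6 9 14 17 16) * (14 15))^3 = (1 12 4 10)(5 16)(6 15)(9 13)(14 17)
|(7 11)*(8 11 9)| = |(7 9 8 11)| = 4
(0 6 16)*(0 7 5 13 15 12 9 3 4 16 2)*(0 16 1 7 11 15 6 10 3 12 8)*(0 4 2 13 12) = (0 10 3 2 16 11 15 8 4 1 7 5 12 9)(6 13) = [10, 7, 16, 2, 1, 12, 13, 5, 4, 0, 3, 15, 9, 6, 14, 8, 11]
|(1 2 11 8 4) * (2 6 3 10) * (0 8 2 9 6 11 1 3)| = 21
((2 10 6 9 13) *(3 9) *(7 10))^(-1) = ((2 7 10 6 3 9 13))^(-1) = (2 13 9 3 6 10 7)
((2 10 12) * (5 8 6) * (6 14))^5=((2 10 12)(5 8 14 6))^5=(2 12 10)(5 8 14 6)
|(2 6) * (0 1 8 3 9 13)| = 6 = |(0 1 8 3 9 13)(2 6)|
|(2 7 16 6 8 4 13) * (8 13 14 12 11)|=5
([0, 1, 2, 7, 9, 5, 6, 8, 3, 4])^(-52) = (9)(3 8 7)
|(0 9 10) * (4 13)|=6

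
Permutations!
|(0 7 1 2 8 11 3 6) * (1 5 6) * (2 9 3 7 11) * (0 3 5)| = |(0 11 7)(1 9 5 6 3)(2 8)| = 30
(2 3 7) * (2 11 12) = [0, 1, 3, 7, 4, 5, 6, 11, 8, 9, 10, 12, 2] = (2 3 7 11 12)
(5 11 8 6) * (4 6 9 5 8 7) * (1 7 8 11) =[0, 7, 2, 3, 6, 1, 11, 4, 9, 5, 10, 8] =(1 7 4 6 11 8 9 5)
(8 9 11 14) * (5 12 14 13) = (5 12 14 8 9 11 13) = [0, 1, 2, 3, 4, 12, 6, 7, 9, 11, 10, 13, 14, 5, 8]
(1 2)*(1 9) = (1 2 9) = [0, 2, 9, 3, 4, 5, 6, 7, 8, 1]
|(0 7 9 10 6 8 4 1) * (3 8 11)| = |(0 7 9 10 6 11 3 8 4 1)| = 10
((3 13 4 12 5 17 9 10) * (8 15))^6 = ((3 13 4 12 5 17 9 10)(8 15))^6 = (3 9 5 4)(10 17 12 13)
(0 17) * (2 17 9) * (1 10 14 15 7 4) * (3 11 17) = (0 9 2 3 11 17)(1 10 14 15 7 4) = [9, 10, 3, 11, 1, 5, 6, 4, 8, 2, 14, 17, 12, 13, 15, 7, 16, 0]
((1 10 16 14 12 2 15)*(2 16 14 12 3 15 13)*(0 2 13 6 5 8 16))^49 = ((0 2 6 5 8 16 12)(1 10 14 3 15))^49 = (16)(1 15 3 14 10)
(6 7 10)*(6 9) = (6 7 10 9) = [0, 1, 2, 3, 4, 5, 7, 10, 8, 6, 9]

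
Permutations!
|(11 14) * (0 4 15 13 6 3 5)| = |(0 4 15 13 6 3 5)(11 14)| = 14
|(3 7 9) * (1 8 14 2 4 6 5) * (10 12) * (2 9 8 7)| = |(1 7 8 14 9 3 2 4 6 5)(10 12)| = 10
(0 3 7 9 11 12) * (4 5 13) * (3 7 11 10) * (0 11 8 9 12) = [7, 1, 2, 8, 5, 13, 6, 12, 9, 10, 3, 0, 11, 4] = (0 7 12 11)(3 8 9 10)(4 5 13)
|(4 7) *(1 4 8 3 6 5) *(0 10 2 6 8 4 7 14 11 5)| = 12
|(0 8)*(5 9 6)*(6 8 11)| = |(0 11 6 5 9 8)| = 6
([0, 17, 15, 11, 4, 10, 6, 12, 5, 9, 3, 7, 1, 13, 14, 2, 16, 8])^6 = (1 11 5)(3 8 12)(7 10 17)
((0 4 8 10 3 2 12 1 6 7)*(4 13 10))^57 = (0 3 1)(2 6 13)(4 8)(7 10 12)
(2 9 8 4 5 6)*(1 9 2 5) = (1 9 8 4)(5 6) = [0, 9, 2, 3, 1, 6, 5, 7, 4, 8]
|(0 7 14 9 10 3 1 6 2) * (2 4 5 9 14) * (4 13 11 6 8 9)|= |(14)(0 7 2)(1 8 9 10 3)(4 5)(6 13 11)|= 30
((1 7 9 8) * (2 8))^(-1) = (1 8 2 9 7)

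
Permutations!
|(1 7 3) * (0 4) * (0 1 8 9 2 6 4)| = |(1 7 3 8 9 2 6 4)| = 8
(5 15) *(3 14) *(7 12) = (3 14)(5 15)(7 12) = [0, 1, 2, 14, 4, 15, 6, 12, 8, 9, 10, 11, 7, 13, 3, 5]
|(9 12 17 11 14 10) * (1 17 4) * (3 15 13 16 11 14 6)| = 42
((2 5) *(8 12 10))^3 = ((2 5)(8 12 10))^3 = (12)(2 5)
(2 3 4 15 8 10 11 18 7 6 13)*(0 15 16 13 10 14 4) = (0 15 8 14 4 16 13 2 3)(6 10 11 18 7) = [15, 1, 3, 0, 16, 5, 10, 6, 14, 9, 11, 18, 12, 2, 4, 8, 13, 17, 7]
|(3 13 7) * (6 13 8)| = 5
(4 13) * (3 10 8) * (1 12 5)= (1 12 5)(3 10 8)(4 13)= [0, 12, 2, 10, 13, 1, 6, 7, 3, 9, 8, 11, 5, 4]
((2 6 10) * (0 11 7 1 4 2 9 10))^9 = (0 7 4 6 11 1 2)(9 10)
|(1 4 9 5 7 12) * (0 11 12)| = |(0 11 12 1 4 9 5 7)| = 8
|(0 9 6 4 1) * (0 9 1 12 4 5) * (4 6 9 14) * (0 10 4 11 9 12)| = |(0 1 14 11 9 12 6 5 10 4)| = 10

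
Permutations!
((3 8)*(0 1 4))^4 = ((0 1 4)(3 8))^4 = (8)(0 1 4)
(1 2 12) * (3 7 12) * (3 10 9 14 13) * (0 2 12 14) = (0 2 10 9)(1 12)(3 7 14 13) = [2, 12, 10, 7, 4, 5, 6, 14, 8, 0, 9, 11, 1, 3, 13]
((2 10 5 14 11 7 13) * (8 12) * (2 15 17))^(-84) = (2 13 14)(5 17 7)(10 15 11)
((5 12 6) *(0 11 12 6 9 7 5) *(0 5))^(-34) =(0 11 12 9 7)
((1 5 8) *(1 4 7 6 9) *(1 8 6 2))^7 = (1 2 7 4 8 9 6 5)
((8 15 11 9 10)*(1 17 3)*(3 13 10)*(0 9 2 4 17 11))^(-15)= (0 10 4 1)(2 3 15 13)(8 17 11 9)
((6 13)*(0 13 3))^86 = (0 6)(3 13)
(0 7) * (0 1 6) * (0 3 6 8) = (0 7 1 8)(3 6) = [7, 8, 2, 6, 4, 5, 3, 1, 0]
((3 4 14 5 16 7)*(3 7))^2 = ((3 4 14 5 16))^2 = (3 14 16 4 5)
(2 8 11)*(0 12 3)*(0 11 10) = (0 12 3 11 2 8 10) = [12, 1, 8, 11, 4, 5, 6, 7, 10, 9, 0, 2, 3]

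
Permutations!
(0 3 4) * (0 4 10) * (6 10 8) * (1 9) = (0 3 8 6 10)(1 9) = [3, 9, 2, 8, 4, 5, 10, 7, 6, 1, 0]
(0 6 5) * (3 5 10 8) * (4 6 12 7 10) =(0 12 7 10 8 3 5)(4 6) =[12, 1, 2, 5, 6, 0, 4, 10, 3, 9, 8, 11, 7]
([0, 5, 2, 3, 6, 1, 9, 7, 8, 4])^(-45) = (9)(1 5)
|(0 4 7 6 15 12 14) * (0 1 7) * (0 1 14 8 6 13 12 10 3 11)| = |(0 4 1 7 13 12 8 6 15 10 3 11)| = 12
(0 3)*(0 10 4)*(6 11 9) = (0 3 10 4)(6 11 9) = [3, 1, 2, 10, 0, 5, 11, 7, 8, 6, 4, 9]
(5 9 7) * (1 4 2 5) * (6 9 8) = (1 4 2 5 8 6 9 7) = [0, 4, 5, 3, 2, 8, 9, 1, 6, 7]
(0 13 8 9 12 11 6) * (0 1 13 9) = (0 9 12 11 6 1 13 8) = [9, 13, 2, 3, 4, 5, 1, 7, 0, 12, 10, 6, 11, 8]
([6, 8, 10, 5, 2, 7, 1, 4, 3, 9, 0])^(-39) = (0 6 1 8 3 5 7 4 2 10)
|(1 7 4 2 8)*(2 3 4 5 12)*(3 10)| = 6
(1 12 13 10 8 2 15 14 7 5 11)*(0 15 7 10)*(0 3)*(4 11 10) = (0 15 14 4 11 1 12 13 3)(2 7 5 10 8) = [15, 12, 7, 0, 11, 10, 6, 5, 2, 9, 8, 1, 13, 3, 4, 14]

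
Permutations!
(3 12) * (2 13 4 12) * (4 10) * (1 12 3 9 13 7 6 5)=(1 12 9 13 10 4 3 2 7 6 5)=[0, 12, 7, 2, 3, 1, 5, 6, 8, 13, 4, 11, 9, 10]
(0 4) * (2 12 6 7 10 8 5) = (0 4)(2 12 6 7 10 8 5) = [4, 1, 12, 3, 0, 2, 7, 10, 5, 9, 8, 11, 6]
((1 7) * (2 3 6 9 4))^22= ((1 7)(2 3 6 9 4))^22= (2 6 4 3 9)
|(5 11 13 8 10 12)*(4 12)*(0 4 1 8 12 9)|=12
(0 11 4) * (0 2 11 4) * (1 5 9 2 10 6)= (0 4 10 6 1 5 9 2 11)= [4, 5, 11, 3, 10, 9, 1, 7, 8, 2, 6, 0]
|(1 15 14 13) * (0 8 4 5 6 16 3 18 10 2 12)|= |(0 8 4 5 6 16 3 18 10 2 12)(1 15 14 13)|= 44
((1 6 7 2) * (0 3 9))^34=(0 3 9)(1 7)(2 6)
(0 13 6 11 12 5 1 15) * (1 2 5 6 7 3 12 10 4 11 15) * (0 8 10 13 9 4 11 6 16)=(0 9 4 6 15 8 10 11 13 7 3 12 16)(2 5)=[9, 1, 5, 12, 6, 2, 15, 3, 10, 4, 11, 13, 16, 7, 14, 8, 0]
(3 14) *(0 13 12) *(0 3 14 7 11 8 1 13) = (14)(1 13 12 3 7 11 8) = [0, 13, 2, 7, 4, 5, 6, 11, 1, 9, 10, 8, 3, 12, 14]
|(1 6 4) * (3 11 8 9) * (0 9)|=15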